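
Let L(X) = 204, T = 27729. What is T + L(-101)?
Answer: 27933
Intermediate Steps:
T + L(-101) = 27729 + 204 = 27933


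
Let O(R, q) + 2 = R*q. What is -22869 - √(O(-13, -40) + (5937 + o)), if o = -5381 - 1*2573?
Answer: -22869 - I*√1499 ≈ -22869.0 - 38.717*I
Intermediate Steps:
o = -7954 (o = -5381 - 2573 = -7954)
O(R, q) = -2 + R*q
-22869 - √(O(-13, -40) + (5937 + o)) = -22869 - √((-2 - 13*(-40)) + (5937 - 7954)) = -22869 - √((-2 + 520) - 2017) = -22869 - √(518 - 2017) = -22869 - √(-1499) = -22869 - I*√1499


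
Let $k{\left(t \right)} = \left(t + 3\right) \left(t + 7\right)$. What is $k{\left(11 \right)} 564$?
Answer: $142128$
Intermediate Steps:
$k{\left(t \right)} = \left(3 + t\right) \left(7 + t\right)$
$k{\left(11 \right)} 564 = \left(21 + 11^{2} + 10 \cdot 11\right) 564 = \left(21 + 121 + 110\right) 564 = 252 \cdot 564 = 142128$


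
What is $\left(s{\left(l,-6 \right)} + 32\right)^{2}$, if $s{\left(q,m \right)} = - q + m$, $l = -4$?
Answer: $900$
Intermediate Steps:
$s{\left(q,m \right)} = m - q$
$\left(s{\left(l,-6 \right)} + 32\right)^{2} = \left(\left(-6 - -4\right) + 32\right)^{2} = \left(\left(-6 + 4\right) + 32\right)^{2} = \left(-2 + 32\right)^{2} = 30^{2} = 900$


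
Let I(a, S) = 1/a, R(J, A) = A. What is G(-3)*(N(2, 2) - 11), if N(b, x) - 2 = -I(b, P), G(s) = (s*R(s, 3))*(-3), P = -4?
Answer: -513/2 ≈ -256.50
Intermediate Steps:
G(s) = -9*s (G(s) = (s*3)*(-3) = (3*s)*(-3) = -9*s)
N(b, x) = 2 - 1/b
G(-3)*(N(2, 2) - 11) = (-9*(-3))*((2 - 1/2) - 11) = 27*((2 - 1*½) - 11) = 27*((2 - ½) - 11) = 27*(3/2 - 11) = 27*(-19/2) = -513/2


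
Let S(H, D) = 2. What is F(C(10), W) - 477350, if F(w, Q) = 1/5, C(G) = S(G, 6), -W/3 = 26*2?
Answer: -2386749/5 ≈ -4.7735e+5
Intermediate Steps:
W = -156 (W = -78*2 = -3*52 = -156)
C(G) = 2
F(w, Q) = ⅕
F(C(10), W) - 477350 = ⅕ - 477350 = -2386749/5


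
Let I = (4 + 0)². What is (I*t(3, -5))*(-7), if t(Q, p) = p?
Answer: 560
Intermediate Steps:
I = 16 (I = 4² = 16)
(I*t(3, -5))*(-7) = (16*(-5))*(-7) = -80*(-7) = 560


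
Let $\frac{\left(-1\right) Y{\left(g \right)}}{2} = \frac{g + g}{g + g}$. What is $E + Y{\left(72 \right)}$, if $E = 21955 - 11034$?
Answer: $10919$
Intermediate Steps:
$Y{\left(g \right)} = -2$ ($Y{\left(g \right)} = - 2 \frac{g + g}{g + g} = - 2 \frac{2 g}{2 g} = - 2 \cdot 2 g \frac{1}{2 g} = \left(-2\right) 1 = -2$)
$E = 10921$
$E + Y{\left(72 \right)} = 10921 - 2 = 10919$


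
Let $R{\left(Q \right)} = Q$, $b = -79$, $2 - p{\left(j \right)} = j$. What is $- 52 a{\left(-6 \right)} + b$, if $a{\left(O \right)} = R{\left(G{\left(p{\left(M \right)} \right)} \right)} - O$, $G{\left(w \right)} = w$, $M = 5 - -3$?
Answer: $-79$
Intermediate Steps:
$M = 8$ ($M = 5 + 3 = 8$)
$p{\left(j \right)} = 2 - j$
$a{\left(O \right)} = -6 - O$ ($a{\left(O \right)} = \left(2 - 8\right) - O = -6 - O$)
$- 52 a{\left(-6 \right)} + b = - 52 \left(-6 - -6\right) - 79 = - 52 \left(-6 + 6\right) - 79 = \left(-52\right) 0 - 79 = 0 - 79 = -79$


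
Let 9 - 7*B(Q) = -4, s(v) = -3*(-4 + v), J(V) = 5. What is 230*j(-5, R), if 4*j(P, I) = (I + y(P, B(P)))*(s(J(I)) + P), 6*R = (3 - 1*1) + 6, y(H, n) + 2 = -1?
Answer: 2300/3 ≈ 766.67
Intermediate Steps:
s(v) = 12 - 3*v
B(Q) = 13/7 (B(Q) = 9/7 - ⅐*(-4) = 9/7 + 4/7 = 13/7)
y(H, n) = -3 (y(H, n) = -2 - 1 = -3)
R = 4/3 (R = ((3 - 1*1) + 6)/6 = ((3 - 1) + 6)/6 = (2 + 6)/6 = (⅙)*8 = 4/3 ≈ 1.3333)
j(P, I) = (-3 + I)*(-3 + P)/4 (j(P, I) = ((I - 3)*((12 - 3*5) + P))/4 = ((-3 + I)*((12 - 15) + P))/4 = ((-3 + I)*(-3 + P))/4 = (-3 + I)*(-3 + P)/4)
230*j(-5, R) = 230*(9/4 - ¾*4/3 - ¾*(-5) + (¼)*(4/3)*(-5)) = 230*(9/4 - 1 + 15/4 - 5/3) = 230*(10/3) = 2300/3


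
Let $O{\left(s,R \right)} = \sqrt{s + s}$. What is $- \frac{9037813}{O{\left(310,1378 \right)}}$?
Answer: $- \frac{9037813 \sqrt{155}}{310} \approx -3.6297 \cdot 10^{5}$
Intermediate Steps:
$O{\left(s,R \right)} = \sqrt{2} \sqrt{s}$ ($O{\left(s,R \right)} = \sqrt{2 s} = \sqrt{2} \sqrt{s}$)
$- \frac{9037813}{O{\left(310,1378 \right)}} = - \frac{9037813}{\sqrt{2} \sqrt{310}} = - \frac{9037813}{2 \sqrt{155}} = - 9037813 \frac{\sqrt{155}}{310} = - \frac{9037813 \sqrt{155}}{310}$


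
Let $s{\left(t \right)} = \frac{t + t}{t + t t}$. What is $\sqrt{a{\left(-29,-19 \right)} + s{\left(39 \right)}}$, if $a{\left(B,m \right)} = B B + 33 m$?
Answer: $\frac{\sqrt{21405}}{10} \approx 14.63$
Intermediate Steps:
$a{\left(B,m \right)} = B^{2} + 33 m$
$s{\left(t \right)} = \frac{2 t}{t + t^{2}}$
$\sqrt{a{\left(-29,-19 \right)} + s{\left(39 \right)}} = \sqrt{\left(\left(-29\right)^{2} + 33 \left(-19\right)\right) + \frac{2}{1 + 39}} = \sqrt{\left(841 - 627\right) + \frac{2}{40}} = \sqrt{214 + 2 \cdot \frac{1}{40}} = \sqrt{214 + \frac{1}{20}} = \sqrt{\frac{4281}{20}} = \frac{\sqrt{21405}}{10}$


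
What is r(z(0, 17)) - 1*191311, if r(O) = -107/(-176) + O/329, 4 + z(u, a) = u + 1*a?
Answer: -11077634653/57904 ≈ -1.9131e+5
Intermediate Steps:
z(u, a) = -4 + a + u (z(u, a) = -4 + (u + 1*a) = -4 + (u + a) = -4 + (a + u) = -4 + a + u)
r(O) = 107/176 + O/329 (r(O) = -107*(-1/176) + O*(1/329) = 107/176 + O/329)
r(z(0, 17)) - 1*191311 = (107/176 + (-4 + 17 + 0)/329) - 1*191311 = (107/176 + (1/329)*13) - 191311 = (107/176 + 13/329) - 191311 = 37491/57904 - 191311 = -11077634653/57904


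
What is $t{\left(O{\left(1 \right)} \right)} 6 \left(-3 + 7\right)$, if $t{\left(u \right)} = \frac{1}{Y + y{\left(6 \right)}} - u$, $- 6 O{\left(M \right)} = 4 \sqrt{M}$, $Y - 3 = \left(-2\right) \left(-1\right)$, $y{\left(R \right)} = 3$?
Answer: $19$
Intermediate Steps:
$Y = 5$ ($Y = 3 - -2 = 3 + 2 = 5$)
$O{\left(M \right)} = - \frac{2 \sqrt{M}}{3}$ ($O{\left(M \right)} = - \frac{4 \sqrt{M}}{6} = - \frac{2 \sqrt{M}}{3}$)
$t{\left(u \right)} = \frac{1}{8} - u$ ($t{\left(u \right)} = \frac{1}{5 + 3} - u = \frac{1}{8} - u$)
$t{\left(O{\left(1 \right)} \right)} 6 \left(-3 + 7\right) = \left(\frac{1}{8} - - \frac{2 \sqrt{1}}{3}\right) 6 \left(-3 + 7\right) = \left(\frac{1}{8} - \left(- \frac{2}{3}\right) 1\right) 6 \cdot 4 = \left(\frac{1}{8} - - \frac{2}{3}\right) 24 = \left(\frac{1}{8} + \frac{2}{3}\right) 24 = \frac{19}{24} \cdot 24 = 19$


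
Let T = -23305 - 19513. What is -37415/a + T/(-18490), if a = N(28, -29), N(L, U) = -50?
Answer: 2775777/3698 ≈ 750.62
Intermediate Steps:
T = -42818
a = -50
-37415/a + T/(-18490) = -37415/(-50) - 42818/(-18490) = -37415*(-1/50) - 42818*(-1/18490) = 7483/10 + 21409/9245 = 2775777/3698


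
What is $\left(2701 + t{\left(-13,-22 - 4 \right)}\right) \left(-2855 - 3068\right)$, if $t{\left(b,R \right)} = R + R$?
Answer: $-15690027$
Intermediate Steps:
$t{\left(b,R \right)} = 2 R$
$\left(2701 + t{\left(-13,-22 - 4 \right)}\right) \left(-2855 - 3068\right) = \left(2701 + 2 \left(-22 - 4\right)\right) \left(-2855 - 3068\right) = \left(2701 + 2 \left(-22 - 4\right)\right) \left(-5923\right) = \left(2701 + 2 \left(-26\right)\right) \left(-5923\right) = \left(2701 - 52\right) \left(-5923\right) = 2649 \left(-5923\right) = -15690027$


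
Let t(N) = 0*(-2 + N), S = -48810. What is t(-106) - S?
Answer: 48810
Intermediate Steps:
t(N) = 0
t(-106) - S = 0 - 1*(-48810) = 0 + 48810 = 48810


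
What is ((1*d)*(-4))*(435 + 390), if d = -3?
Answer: 9900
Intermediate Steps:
((1*d)*(-4))*(435 + 390) = ((1*(-3))*(-4))*(435 + 390) = -3*(-4)*825 = 12*825 = 9900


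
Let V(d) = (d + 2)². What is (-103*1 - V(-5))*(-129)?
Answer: 14448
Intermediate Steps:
V(d) = (2 + d)²
(-103*1 - V(-5))*(-129) = (-103*1 - (2 - 5)²)*(-129) = (-103 - 1*(-3)²)*(-129) = (-103 - 1*9)*(-129) = (-103 - 9)*(-129) = -112*(-129) = 14448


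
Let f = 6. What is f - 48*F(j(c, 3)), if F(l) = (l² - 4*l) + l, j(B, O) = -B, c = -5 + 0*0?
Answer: -474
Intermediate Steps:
c = -5 (c = -5 + 0 = -5)
F(l) = l² - 3*l
f - 48*F(j(c, 3)) = 6 - 48*(-1*(-5))*(-3 - 1*(-5)) = 6 - 240*(-3 + 5) = 6 - 240*2 = 6 - 48*10 = 6 - 480 = -474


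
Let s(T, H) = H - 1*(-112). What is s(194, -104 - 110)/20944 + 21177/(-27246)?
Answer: -2187795/2797256 ≈ -0.78212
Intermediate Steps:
s(T, H) = 112 + H (s(T, H) = H + 112 = 112 + H)
s(194, -104 - 110)/20944 + 21177/(-27246) = (112 + (-104 - 110))/20944 + 21177/(-27246) = (112 - 214)*(1/20944) + 21177*(-1/27246) = -102*1/20944 - 7059/9082 = -3/616 - 7059/9082 = -2187795/2797256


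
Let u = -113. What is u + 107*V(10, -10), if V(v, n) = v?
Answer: 957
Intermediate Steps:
u + 107*V(10, -10) = -113 + 107*10 = -113 + 1070 = 957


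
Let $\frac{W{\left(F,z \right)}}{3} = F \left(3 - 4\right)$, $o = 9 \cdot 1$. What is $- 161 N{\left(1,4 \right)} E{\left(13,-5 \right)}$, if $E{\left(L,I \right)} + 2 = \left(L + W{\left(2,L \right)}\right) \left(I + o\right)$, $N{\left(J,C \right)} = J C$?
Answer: $-16744$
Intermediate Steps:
$o = 9$
$W{\left(F,z \right)} = - 3 F$ ($W{\left(F,z \right)} = 3 F \left(3 - 4\right) = 3 F \left(-1\right) = 3 \left(- F\right) = - 3 F$)
$N{\left(J,C \right)} = C J$
$E{\left(L,I \right)} = -2 + \left(-6 + L\right) \left(9 + I\right)$ ($E{\left(L,I \right)} = -2 + \left(L - 6\right) \left(I + 9\right) = -2 + \left(L - 6\right) \left(9 + I\right) = -2 + \left(-6 + L\right) \left(9 + I\right)$)
$- 161 N{\left(1,4 \right)} E{\left(13,-5 \right)} = - 161 \cdot 4 \cdot 1 \left(-56 - -30 + 9 \cdot 13 - 65\right) = \left(-161\right) 4 \left(-56 + 30 + 117 - 65\right) = \left(-644\right) 26 = -16744$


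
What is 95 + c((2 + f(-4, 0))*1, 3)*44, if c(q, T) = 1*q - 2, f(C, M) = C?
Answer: -81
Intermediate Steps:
c(q, T) = -2 + q (c(q, T) = q - 2 = -2 + q)
95 + c((2 + f(-4, 0))*1, 3)*44 = 95 + (-2 + (2 - 4)*1)*44 = 95 + (-2 - 2*1)*44 = 95 + (-2 - 2)*44 = 95 - 4*44 = 95 - 176 = -81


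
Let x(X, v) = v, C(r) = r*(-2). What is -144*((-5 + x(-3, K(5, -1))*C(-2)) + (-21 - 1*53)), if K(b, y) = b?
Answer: 8496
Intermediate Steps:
C(r) = -2*r
-144*((-5 + x(-3, K(5, -1))*C(-2)) + (-21 - 1*53)) = -144*((-5 + 5*(-2*(-2))) + (-21 - 1*53)) = -144*((-5 + 5*4) + (-21 - 53)) = -144*((-5 + 20) - 74) = -144*(15 - 74) = -144*(-59) = 8496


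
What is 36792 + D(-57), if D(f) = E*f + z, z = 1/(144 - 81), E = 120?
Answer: 1886977/63 ≈ 29952.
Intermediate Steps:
z = 1/63 ≈ 0.015873
D(f) = 1/63 + 120*f (D(f) = 120*f + 1/63 = 1/63 + 120*f)
36792 + D(-57) = 36792 + (1/63 + 120*(-57)) = 36792 + (1/63 - 6840) = 36792 - 430919/63 = 1886977/63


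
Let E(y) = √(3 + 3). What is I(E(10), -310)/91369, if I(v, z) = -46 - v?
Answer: -46/91369 - √6/91369 ≈ -0.00053026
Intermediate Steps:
E(y) = √6
I(E(10), -310)/91369 = (-46 - √6)/91369 = (-46 - √6)*(1/91369) = -46/91369 - √6/91369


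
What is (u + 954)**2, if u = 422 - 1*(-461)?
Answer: 3374569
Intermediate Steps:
u = 883 (u = 422 + 461 = 883)
(u + 954)**2 = (883 + 954)**2 = 1837**2 = 3374569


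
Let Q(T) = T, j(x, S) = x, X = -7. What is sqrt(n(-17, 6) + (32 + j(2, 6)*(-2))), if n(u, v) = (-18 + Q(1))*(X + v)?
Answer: 3*sqrt(5) ≈ 6.7082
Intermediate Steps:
n(u, v) = 119 - 17*v (n(u, v) = (-18 + 1)*(-7 + v) = -17*(-7 + v) = 119 - 17*v)
sqrt(n(-17, 6) + (32 + j(2, 6)*(-2))) = sqrt((119 - 17*6) + (32 + 2*(-2))) = sqrt((119 - 102) + (32 - 4)) = sqrt(17 + 28) = sqrt(45) = 3*sqrt(5)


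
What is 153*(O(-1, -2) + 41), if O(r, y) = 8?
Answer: 7497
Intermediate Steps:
153*(O(-1, -2) + 41) = 153*(8 + 41) = 153*49 = 7497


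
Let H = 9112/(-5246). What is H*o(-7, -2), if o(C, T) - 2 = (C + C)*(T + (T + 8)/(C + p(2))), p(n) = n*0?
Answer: -191352/2623 ≈ -72.952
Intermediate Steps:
p(n) = 0
o(C, T) = 2 + 2*C*(T + (8 + T)/C) (o(C, T) = 2 + (C + C)*(T + (T + 8)/(C + 0)) = 2 + (2*C)*(T + (8 + T)/C) = 2 + 2*C*(T + (8 + T)/C))
H = -4556/2623 (H = 9112*(-1/5246) = -4556/2623 ≈ -1.7369)
H*o(-7, -2) = -4556*(18 + 2*(-2) + 2*(-7)*(-2))/2623 = -4556*(18 - 4 + 28)/2623 = -4556/2623*42 = -191352/2623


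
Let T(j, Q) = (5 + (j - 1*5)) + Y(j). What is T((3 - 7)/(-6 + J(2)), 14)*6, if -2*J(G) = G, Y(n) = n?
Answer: 48/7 ≈ 6.8571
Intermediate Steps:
J(G) = -G/2
T(j, Q) = 2*j (T(j, Q) = (5 + (j - 1*5)) + j = (5 + (j - 5)) + j = (5 + (-5 + j)) + j = j + j = 2*j)
T((3 - 7)/(-6 + J(2)), 14)*6 = (2*((3 - 7)/(-6 - 1/2*2)))*6 = (2*(-4/(-6 - 1)))*6 = (2*(-4/(-7)))*6 = (2*(-4*(-1/7)))*6 = (2*(4/7))*6 = (8/7)*6 = 48/7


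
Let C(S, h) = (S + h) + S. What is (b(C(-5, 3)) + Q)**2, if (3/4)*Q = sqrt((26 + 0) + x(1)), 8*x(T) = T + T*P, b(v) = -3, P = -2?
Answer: (3 - sqrt(46))**2 ≈ 14.306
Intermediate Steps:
C(S, h) = h + 2*S
x(T) = -T/8 (x(T) = (T + T*(-2))/8 = (T - 2*T)/8 = (-T)/8 = -T/8)
Q = sqrt(46) (Q = 4*sqrt((26 + 0) - 1/8*1)/3 = 4*sqrt(26 - 1/8)/3 = 4*sqrt(207/8)/3 = 4*(3*sqrt(46)/4)/3 = sqrt(46) ≈ 6.7823)
(b(C(-5, 3)) + Q)**2 = (-3 + sqrt(46))**2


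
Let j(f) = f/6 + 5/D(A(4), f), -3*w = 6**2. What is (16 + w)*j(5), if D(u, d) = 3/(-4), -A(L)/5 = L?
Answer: -70/3 ≈ -23.333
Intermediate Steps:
A(L) = -5*L
w = -12 (w = -1/3*6**2 = -1/3*36 = -12)
D(u, d) = -3/4 (D(u, d) = 3*(-1/4) = -3/4)
j(f) = -20/3 + f/6 (j(f) = f/6 + 5/(-3/4) = f*(1/6) + 5*(-4/3) = f/6 - 20/3 = -20/3 + f/6)
(16 + w)*j(5) = (16 - 12)*(-20/3 + (1/6)*5) = 4*(-20/3 + 5/6) = 4*(-35/6) = -70/3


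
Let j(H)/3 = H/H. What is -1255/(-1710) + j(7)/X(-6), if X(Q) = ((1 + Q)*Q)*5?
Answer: 3223/4275 ≈ 0.75392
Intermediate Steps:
j(H) = 3 (j(H) = 3*(H/H) = 3*1 = 3)
X(Q) = 5*Q*(1 + Q) (X(Q) = (Q*(1 + Q))*5 = 5*Q*(1 + Q))
-1255/(-1710) + j(7)/X(-6) = -1255/(-1710) + 3/((5*(-6)*(1 - 6))) = -1255*(-1/1710) + 3/((5*(-6)*(-5))) = 251/342 + 3/150 = 251/342 + 3*(1/150) = 251/342 + 1/50 = 3223/4275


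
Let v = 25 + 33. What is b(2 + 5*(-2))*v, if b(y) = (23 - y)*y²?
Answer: 115072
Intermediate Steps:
b(y) = y²*(23 - y)
v = 58
b(2 + 5*(-2))*v = ((2 + 5*(-2))²*(23 - (2 + 5*(-2))))*58 = ((2 - 10)²*(23 - (2 - 10)))*58 = ((-8)²*(23 - 1*(-8)))*58 = (64*(23 + 8))*58 = (64*31)*58 = 1984*58 = 115072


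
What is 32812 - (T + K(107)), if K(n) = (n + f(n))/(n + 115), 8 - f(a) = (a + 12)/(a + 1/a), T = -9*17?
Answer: 83792429483/2541900 ≈ 32965.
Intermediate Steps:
T = -153
f(a) = 8 - (12 + a)/(a + 1/a) (f(a) = 8 - (a + 12)/(a + 1/a) = 8 - (12 + a)/(a + 1/a))
K(n) = (n + (8 - 12*n + 7*n²)/(1 + n²))/(115 + n) (K(n) = (n + (8 - 12*n + 7*n²)/(1 + n²))/(n + 115) = (n + (8 - 12*n + 7*n²)/(1 + n²))/(115 + n))
32812 - (T + K(107)) = 32812 - (-153 + (8 - 12*107 + 7*107² + 107*(1 + 107²))/((1 + 107²)*(115 + 107))) = 32812 - (-153 + (8 - 1284 + 7*11449 + 107*(1 + 11449))/((1 + 11449)*222)) = 32812 - (-153 + (1/222)*(8 - 1284 + 80143 + 107*11450)/11450) = 32812 - (-153 + (1/11450)*(1/222)*(8 - 1284 + 80143 + 1225150)) = 32812 - (-153 + (1/11450)*(1/222)*1304017) = 32812 - (-153 + 1304017/2541900) = 32812 - 1*(-387606683/2541900) = 32812 + 387606683/2541900 = 83792429483/2541900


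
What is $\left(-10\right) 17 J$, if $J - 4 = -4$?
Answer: $0$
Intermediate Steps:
$J = 0$ ($J = 4 - 4 = 0$)
$\left(-10\right) 17 J = \left(-10\right) 17 \cdot 0 = \left(-170\right) 0 = 0$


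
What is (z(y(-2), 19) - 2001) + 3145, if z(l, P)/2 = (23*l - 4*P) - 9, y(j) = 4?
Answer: 1158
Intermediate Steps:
z(l, P) = -18 - 8*P + 46*l (z(l, P) = 2*((23*l - 4*P) - 9) = 2*((-4*P + 23*l) - 9) = 2*(-9 - 4*P + 23*l) = -18 - 8*P + 46*l)
(z(y(-2), 19) - 2001) + 3145 = ((-18 - 8*19 + 46*4) - 2001) + 3145 = ((-18 - 152 + 184) - 2001) + 3145 = (14 - 2001) + 3145 = -1987 + 3145 = 1158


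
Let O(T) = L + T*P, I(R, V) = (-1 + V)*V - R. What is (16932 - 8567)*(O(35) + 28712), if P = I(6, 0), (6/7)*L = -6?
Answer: 238360675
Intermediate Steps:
L = -7 (L = (7/6)*(-6) = -7)
I(R, V) = -R + V*(-1 + V) (I(R, V) = V*(-1 + V) - R = -R + V*(-1 + V))
P = -6 (P = 0² - 1*6 - 1*0 = 0 - 6 + 0 = -6)
O(T) = -7 - 6*T (O(T) = -7 + T*(-6) = -7 - 6*T)
(16932 - 8567)*(O(35) + 28712) = (16932 - 8567)*((-7 - 6*35) + 28712) = 8365*((-7 - 210) + 28712) = 8365*(-217 + 28712) = 8365*28495 = 238360675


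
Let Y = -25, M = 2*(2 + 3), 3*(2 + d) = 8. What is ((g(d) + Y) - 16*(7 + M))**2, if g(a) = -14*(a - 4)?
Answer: 564001/9 ≈ 62667.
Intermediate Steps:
d = 2/3 (d = -2 + (1/3)*8 = -2 + 8/3 = 2/3 ≈ 0.66667)
M = 10 (M = 2*5 = 10)
g(a) = 56 - 14*a (g(a) = -14*(-4 + a) = 56 - 14*a)
((g(d) + Y) - 16*(7 + M))**2 = (((56 - 14*2/3) - 25) - 16*(7 + 10))**2 = (((56 - 28/3) - 25) - 16*17)**2 = ((140/3 - 25) - 272)**2 = (65/3 - 272)**2 = (-751/3)**2 = 564001/9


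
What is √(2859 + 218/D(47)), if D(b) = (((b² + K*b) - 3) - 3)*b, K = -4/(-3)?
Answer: √291772745541165/319459 ≈ 53.470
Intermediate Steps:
K = 4/3 (K = -4*(-⅓) = 4/3 ≈ 1.3333)
D(b) = b*(-6 + b² + 4*b/3) (D(b) = (((b² + 4*b/3) - 3) - 3)*b = ((-3 + b² + 4*b/3) - 3)*b = (-6 + b² + 4*b/3)*b = b*(-6 + b² + 4*b/3))
√(2859 + 218/D(47)) = √(2859 + 218/(((⅓)*47*(-18 + 3*47² + 4*47)))) = √(2859 + 218/(((⅓)*47*(-18 + 3*2209 + 188)))) = √(2859 + 218/(((⅓)*47*(-18 + 6627 + 188)))) = √(2859 + 218/(((⅓)*47*6797))) = √(2859 + 218/(319459/3)) = √(2859 + 218*(3/319459)) = √(2859 + 654/319459) = √(913333935/319459) = √291772745541165/319459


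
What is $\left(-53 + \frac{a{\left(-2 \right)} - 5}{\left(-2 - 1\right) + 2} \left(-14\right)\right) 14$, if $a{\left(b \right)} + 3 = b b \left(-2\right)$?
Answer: $-3878$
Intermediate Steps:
$a{\left(b \right)} = -3 - 2 b^{2}$ ($a{\left(b \right)} = -3 + b b \left(-2\right) = -3 + b^{2} \left(-2\right) = -3 - 2 b^{2}$)
$\left(-53 + \frac{a{\left(-2 \right)} - 5}{\left(-2 - 1\right) + 2} \left(-14\right)\right) 14 = \left(-53 + \frac{\left(-3 - 2 \left(-2\right)^{2}\right) - 5}{\left(-2 - 1\right) + 2} \left(-14\right)\right) 14 = \left(-53 + \frac{\left(-3 - 8\right) - 5}{-3 + 2} \left(-14\right)\right) 14 = \left(-53 + \frac{\left(-3 - 8\right) - 5}{-1} \left(-14\right)\right) 14 = \left(-53 + \left(-11 - 5\right) \left(-1\right) \left(-14\right)\right) 14 = \left(-53 + \left(-16\right) \left(-1\right) \left(-14\right)\right) 14 = \left(-53 + 16 \left(-14\right)\right) 14 = \left(-53 - 224\right) 14 = \left(-277\right) 14 = -3878$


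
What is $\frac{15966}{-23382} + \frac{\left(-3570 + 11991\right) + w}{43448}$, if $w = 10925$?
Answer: $- \frac{6703961}{28219476} \approx -0.23757$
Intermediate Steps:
$\frac{15966}{-23382} + \frac{\left(-3570 + 11991\right) + w}{43448} = \frac{15966}{-23382} + \frac{\left(-3570 + 11991\right) + 10925}{43448} = 15966 \left(- \frac{1}{23382}\right) + \left(8421 + 10925\right) \frac{1}{43448} = - \frac{887}{1299} + 19346 \cdot \frac{1}{43448} = - \frac{887}{1299} + \frac{9673}{21724} = - \frac{6703961}{28219476}$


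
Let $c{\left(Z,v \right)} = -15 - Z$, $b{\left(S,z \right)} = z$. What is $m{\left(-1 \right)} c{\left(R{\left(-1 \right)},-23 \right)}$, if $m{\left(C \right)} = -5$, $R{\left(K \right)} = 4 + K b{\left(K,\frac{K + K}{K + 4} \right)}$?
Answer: $\frac{295}{3} \approx 98.333$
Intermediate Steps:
$R{\left(K \right)} = 4 + \frac{2 K^{2}}{4 + K}$ ($R{\left(K \right)} = 4 + K \frac{K + K}{K + 4} = 4 + K \frac{2 K}{4 + K} = 4 + \frac{2 K^{2}}{4 + K}$)
$m{\left(-1 \right)} c{\left(R{\left(-1 \right)},-23 \right)} = - 5 \left(-15 - \frac{2 \left(8 + \left(-1\right)^{2} + 2 \left(-1\right)\right)}{4 - 1}\right) = - 5 \left(-15 - \frac{2 \left(8 + 1 - 2\right)}{3}\right) = - 5 \left(-15 - 2 \cdot \frac{1}{3} \cdot 7\right) = - 5 \left(-15 - \frac{14}{3}\right) = \left(-5\right) \left(- \frac{59}{3}\right) = \frac{295}{3}$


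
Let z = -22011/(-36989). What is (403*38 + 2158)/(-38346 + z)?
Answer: -215423936/472786061 ≈ -0.45565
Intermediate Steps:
z = 22011/36989 (z = -22011*(-1/36989) = 22011/36989 ≈ 0.59507)
(403*38 + 2158)/(-38346 + z) = (403*38 + 2158)/(-38346 + 22011/36989) = (15314 + 2158)/(-1418358183/36989) = 17472*(-36989/1418358183) = -215423936/472786061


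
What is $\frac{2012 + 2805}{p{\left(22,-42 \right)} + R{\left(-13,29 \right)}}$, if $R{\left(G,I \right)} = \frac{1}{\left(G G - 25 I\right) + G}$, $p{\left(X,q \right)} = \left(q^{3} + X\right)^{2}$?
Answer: $\frac{2740873}{3121404470563} \approx 8.7809 \cdot 10^{-7}$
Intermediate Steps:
$p{\left(X,q \right)} = \left(X + q^{3}\right)^{2}$
$R{\left(G,I \right)} = \frac{1}{G + G^{2} - 25 I}$ ($R{\left(G,I \right)} = \frac{1}{\left(G^{2} - 25 I\right) + G} = \frac{1}{G + G^{2} - 25 I}$)
$\frac{2012 + 2805}{p{\left(22,-42 \right)} + R{\left(-13,29 \right)}} = \frac{2012 + 2805}{\left(22 + \left(-42\right)^{3}\right)^{2} + \frac{1}{-13 + \left(-13\right)^{2} - 725}} = \frac{4817}{\left(22 - 74088\right)^{2} + \frac{1}{-13 + 169 - 725}} = \frac{4817}{\left(-74066\right)^{2} + \frac{1}{-569}} = \frac{4817}{5485772356 - \frac{1}{569}} = \frac{4817}{\frac{3121404470563}{569}} = 4817 \cdot \frac{569}{3121404470563} = \frac{2740873}{3121404470563}$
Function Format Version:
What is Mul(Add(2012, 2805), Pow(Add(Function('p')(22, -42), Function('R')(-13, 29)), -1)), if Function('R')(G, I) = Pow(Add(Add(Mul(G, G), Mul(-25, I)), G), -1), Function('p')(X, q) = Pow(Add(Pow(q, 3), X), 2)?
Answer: Rational(2740873, 3121404470563) ≈ 8.7809e-7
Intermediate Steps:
Function('p')(X, q) = Pow(Add(X, Pow(q, 3)), 2)
Function('R')(G, I) = Pow(Add(G, Pow(G, 2), Mul(-25, I)), -1) (Function('R')(G, I) = Pow(Add(Add(Pow(G, 2), Mul(-25, I)), G), -1) = Pow(Add(G, Pow(G, 2), Mul(-25, I)), -1))
Mul(Add(2012, 2805), Pow(Add(Function('p')(22, -42), Function('R')(-13, 29)), -1)) = Mul(Add(2012, 2805), Pow(Add(Pow(Add(22, Pow(-42, 3)), 2), Pow(Add(-13, Pow(-13, 2), Mul(-25, 29)), -1)), -1)) = Mul(4817, Pow(Add(Pow(Add(22, -74088), 2), Pow(Add(-13, 169, -725), -1)), -1)) = Mul(4817, Pow(Add(Pow(-74066, 2), Pow(-569, -1)), -1)) = Mul(4817, Pow(Add(5485772356, Rational(-1, 569)), -1)) = Mul(4817, Pow(Rational(3121404470563, 569), -1)) = Mul(4817, Rational(569, 3121404470563)) = Rational(2740873, 3121404470563)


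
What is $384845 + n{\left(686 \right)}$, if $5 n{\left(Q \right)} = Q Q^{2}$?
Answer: $\frac{324753081}{5} \approx 6.4951 \cdot 10^{7}$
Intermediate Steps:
$n{\left(Q \right)} = \frac{Q^{3}}{5}$ ($n{\left(Q \right)} = \frac{Q Q^{2}}{5} = \frac{Q^{3}}{5}$)
$384845 + n{\left(686 \right)} = 384845 + \frac{686^{3}}{5} = 384845 + \frac{1}{5} \cdot 322828856 = 384845 + \frac{322828856}{5} = \frac{324753081}{5}$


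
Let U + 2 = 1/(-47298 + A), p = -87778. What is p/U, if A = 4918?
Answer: 3720031640/84761 ≈ 43889.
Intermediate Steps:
U = -84761/42380 (U = -2 + 1/(-47298 + 4918) = -2 + 1/(-42380) = -2 - 1/42380 = -84761/42380 ≈ -2.0000)
p/U = -87778/(-84761/42380) = -87778*(-42380/84761) = 3720031640/84761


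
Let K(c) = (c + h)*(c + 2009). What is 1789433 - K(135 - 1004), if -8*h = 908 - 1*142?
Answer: 2889248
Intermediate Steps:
h = -383/4 (h = -(908 - 1*142)/8 = -(908 - 142)/8 = -⅛*766 = -383/4 ≈ -95.750)
K(c) = (2009 + c)*(-383/4 + c) (K(c) = (c - 383/4)*(c + 2009) = (-383/4 + c)*(2009 + c) = (2009 + c)*(-383/4 + c))
1789433 - K(135 - 1004) = 1789433 - (-769447/4 + (135 - 1004)² + 7653*(135 - 1004)/4) = 1789433 - (-769447/4 + (-869)² + (7653/4)*(-869)) = 1789433 - (-769447/4 + 755161 - 6650457/4) = 1789433 - 1*(-1099815) = 1789433 + 1099815 = 2889248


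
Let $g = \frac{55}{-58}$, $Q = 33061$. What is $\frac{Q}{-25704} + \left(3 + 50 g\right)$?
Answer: $- \frac{4866503}{106488} \approx -45.7$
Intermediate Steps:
$g = - \frac{55}{58}$ ($g = 55 \left(- \frac{1}{58}\right) = - \frac{55}{58} \approx -0.94828$)
$\frac{Q}{-25704} + \left(3 + 50 g\right) = \frac{33061}{-25704} + \left(3 + 50 \left(- \frac{55}{58}\right)\right) = 33061 \left(- \frac{1}{25704}\right) + \left(3 - \frac{1375}{29}\right) = - \frac{4723}{3672} - \frac{1288}{29} = - \frac{4866503}{106488}$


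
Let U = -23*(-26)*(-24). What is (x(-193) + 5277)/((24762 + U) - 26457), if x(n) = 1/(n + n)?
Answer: -2036921/6194142 ≈ -0.32885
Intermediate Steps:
U = -14352 (U = 598*(-24) = -14352)
x(n) = 1/(2*n)
(x(-193) + 5277)/((24762 + U) - 26457) = ((½)/(-193) + 5277)/((24762 - 14352) - 26457) = ((½)*(-1/193) + 5277)/(10410 - 26457) = (-1/386 + 5277)/(-16047) = (2036921/386)*(-1/16047) = -2036921/6194142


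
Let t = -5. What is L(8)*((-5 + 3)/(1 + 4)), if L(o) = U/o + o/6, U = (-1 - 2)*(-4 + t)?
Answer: -113/60 ≈ -1.8833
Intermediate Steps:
U = 27 (U = (-1 - 2)*(-4 - 5) = -3*(-9) = 27)
L(o) = 27/o + o/6
L(8)*((-5 + 3)/(1 + 4)) = (27/8 + (⅙)*8)*((-5 + 3)/(1 + 4)) = (27*(⅛) + 4/3)*(-2/5) = (27/8 + 4/3)*(-2*⅕) = (113/24)*(-⅖) = -113/60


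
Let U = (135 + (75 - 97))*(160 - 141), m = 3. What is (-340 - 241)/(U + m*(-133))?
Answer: -581/1748 ≈ -0.33238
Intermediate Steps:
U = 2147 (U = (135 - 22)*19 = 113*19 = 2147)
(-340 - 241)/(U + m*(-133)) = (-340 - 241)/(2147 + 3*(-133)) = -581/(2147 - 399) = -581/1748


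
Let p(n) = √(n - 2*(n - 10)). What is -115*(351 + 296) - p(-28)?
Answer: -74405 - 4*√3 ≈ -74412.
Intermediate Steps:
p(n) = √(20 - n) (p(n) = √(n - 2*(-10 + n)) = √(n + (20 - 2*n)) = √(20 - n))
-115*(351 + 296) - p(-28) = -115*(351 + 296) - √(20 - 1*(-28)) = -115*647 - √(20 + 28) = -74405 - √48 = -74405 - 4*√3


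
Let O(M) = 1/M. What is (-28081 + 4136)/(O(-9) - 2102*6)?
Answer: 215505/113509 ≈ 1.8986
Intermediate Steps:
(-28081 + 4136)/(O(-9) - 2102*6) = (-28081 + 4136)/(1/(-9) - 2102*6) = -23945/(-⅑ - 12612) = -23945/(-113509/9) = -23945*(-9/113509) = 215505/113509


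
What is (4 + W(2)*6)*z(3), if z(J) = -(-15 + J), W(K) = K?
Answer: 192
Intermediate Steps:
z(J) = 15 - J
(4 + W(2)*6)*z(3) = (4 + 2*6)*(15 - 1*3) = (4 + 12)*(15 - 3) = 16*12 = 192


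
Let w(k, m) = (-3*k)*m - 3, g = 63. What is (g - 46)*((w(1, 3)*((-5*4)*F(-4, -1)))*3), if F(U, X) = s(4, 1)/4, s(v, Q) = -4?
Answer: -12240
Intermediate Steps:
F(U, X) = -1 (F(U, X) = -4/4 = -4*1/4 = -1)
w(k, m) = -3 - 3*k*m (w(k, m) = -3*k*m - 3 = -3 - 3*k*m)
(g - 46)*((w(1, 3)*((-5*4)*F(-4, -1)))*3) = (63 - 46)*(((-3 - 3*1*3)*(-5*4*(-1)))*3) = 17*(((-3 - 9)*(-20*(-1)))*3) = 17*(-12*20*3) = 17*(-240*3) = 17*(-720) = -12240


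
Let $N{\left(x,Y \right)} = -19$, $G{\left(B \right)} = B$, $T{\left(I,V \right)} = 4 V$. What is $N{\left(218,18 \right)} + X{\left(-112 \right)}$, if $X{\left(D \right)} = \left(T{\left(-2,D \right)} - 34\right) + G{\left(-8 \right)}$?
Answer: $-509$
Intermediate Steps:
$X{\left(D \right)} = -42 + 4 D$ ($X{\left(D \right)} = \left(4 D - 34\right) - 8 = \left(-34 + 4 D\right) - 8 = -42 + 4 D$)
$N{\left(218,18 \right)} + X{\left(-112 \right)} = -19 + \left(-42 + 4 \left(-112\right)\right) = -19 - 490 = -509$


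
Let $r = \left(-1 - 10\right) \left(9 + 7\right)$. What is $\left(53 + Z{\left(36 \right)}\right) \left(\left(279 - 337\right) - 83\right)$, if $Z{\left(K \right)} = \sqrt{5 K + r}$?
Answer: $-7755$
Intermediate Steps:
$r = -176$ ($r = \left(-11\right) 16 = -176$)
$Z{\left(K \right)} = \sqrt{-176 + 5 K}$ ($Z{\left(K \right)} = \sqrt{5 K - 176} = \sqrt{-176 + 5 K}$)
$\left(53 + Z{\left(36 \right)}\right) \left(\left(279 - 337\right) - 83\right) = \left(53 + \sqrt{-176 + 5 \cdot 36}\right) \left(\left(279 - 337\right) - 83\right) = \left(53 + \sqrt{-176 + 180}\right) \left(-58 - 83\right) = \left(53 + \sqrt{4}\right) \left(-141\right) = \left(53 + 2\right) \left(-141\right) = 55 \left(-141\right) = -7755$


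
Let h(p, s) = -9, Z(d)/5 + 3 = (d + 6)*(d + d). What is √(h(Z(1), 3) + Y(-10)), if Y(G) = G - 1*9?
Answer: 2*I*√7 ≈ 5.2915*I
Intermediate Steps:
Z(d) = -15 + 10*d*(6 + d) (Z(d) = -15 + 5*((d + 6)*(d + d)) = -15 + 5*((6 + d)*(2*d)) = -15 + 5*(2*d*(6 + d)) = -15 + 10*d*(6 + d))
Y(G) = -9 + G (Y(G) = G - 9 = -9 + G)
√(h(Z(1), 3) + Y(-10)) = √(-9 + (-9 - 10)) = √(-9 - 19) = √(-28) = 2*I*√7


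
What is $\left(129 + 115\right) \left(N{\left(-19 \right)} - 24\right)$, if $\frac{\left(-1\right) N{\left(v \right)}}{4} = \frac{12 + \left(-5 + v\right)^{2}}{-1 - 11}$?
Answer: $41968$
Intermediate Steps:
$N{\left(v \right)} = 4 + \frac{\left(-5 + v\right)^{2}}{3}$ ($N{\left(v \right)} = - 4 \frac{12 + \left(-5 + v\right)^{2}}{-1 - 11} = - 4 \frac{12 + \left(-5 + v\right)^{2}}{-12} = - 4 \left(12 + \left(-5 + v\right)^{2}\right) \left(- \frac{1}{12}\right) = - 4 \left(-1 - \frac{\left(-5 + v\right)^{2}}{12}\right) = 4 + \frac{\left(-5 + v\right)^{2}}{3}$)
$\left(129 + 115\right) \left(N{\left(-19 \right)} - 24\right) = \left(129 + 115\right) \left(\left(4 + \frac{\left(-5 - 19\right)^{2}}{3}\right) - 24\right) = 244 \left(\left(4 + \frac{\left(-24\right)^{2}}{3}\right) - 24\right) = 244 \left(\left(4 + \frac{1}{3} \cdot 576\right) - 24\right) = 244 \left(\left(4 + 192\right) - 24\right) = 244 \left(196 - 24\right) = 244 \cdot 172 = 41968$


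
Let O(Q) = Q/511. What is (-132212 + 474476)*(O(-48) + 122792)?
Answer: 21475924207296/511 ≈ 4.2027e+10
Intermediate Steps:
O(Q) = Q/511 (O(Q) = Q*(1/511) = Q/511)
(-132212 + 474476)*(O(-48) + 122792) = (-132212 + 474476)*((1/511)*(-48) + 122792) = 342264*(-48/511 + 122792) = 342264*(62746664/511) = 21475924207296/511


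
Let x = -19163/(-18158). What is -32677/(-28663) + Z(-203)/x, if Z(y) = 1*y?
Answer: -105027749711/549269069 ≈ -191.21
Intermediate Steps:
x = 19163/18158 (x = -19163*(-1/18158) = 19163/18158 ≈ 1.0553)
Z(y) = y
-32677/(-28663) + Z(-203)/x = -32677/(-28663) - 203/19163/18158 = -32677*(-1/28663) - 203*18158/19163 = 32677/28663 - 3686074/19163 = -105027749711/549269069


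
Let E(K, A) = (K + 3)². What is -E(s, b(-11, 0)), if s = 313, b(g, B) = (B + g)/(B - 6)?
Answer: -99856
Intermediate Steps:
b(g, B) = (B + g)/(-6 + B)
E(K, A) = (3 + K)²
-E(s, b(-11, 0)) = -(3 + 313)² = -1*316² = -1*99856 = -99856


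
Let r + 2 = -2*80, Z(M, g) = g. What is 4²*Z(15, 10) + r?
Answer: -2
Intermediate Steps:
r = -162 (r = -2 - 2*80 = -2 - 160 = -162)
4²*Z(15, 10) + r = 4²*10 - 162 = 16*10 - 162 = 160 - 162 = -2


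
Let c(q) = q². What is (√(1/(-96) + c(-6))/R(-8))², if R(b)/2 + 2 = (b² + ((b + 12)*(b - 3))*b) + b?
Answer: 3455/63297024 ≈ 5.4584e-5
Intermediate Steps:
R(b) = -4 + 2*b + 2*b² + 2*b*(-3 + b)*(12 + b) (R(b) = -4 + 2*((b² + ((b + 12)*(b - 3))*b) + b) = -4 + 2*((b² + ((12 + b)*(-3 + b))*b) + b) = -4 + 2*((b² + ((-3 + b)*(12 + b))*b) + b) = -4 + 2*((b² + b*(-3 + b)*(12 + b)) + b) = -4 + 2*(b + b² + b*(-3 + b)*(12 + b)) = -4 + (2*b + 2*b² + 2*b*(-3 + b)*(12 + b)) = -4 + 2*b + 2*b² + 2*b*(-3 + b)*(12 + b))
(√(1/(-96) + c(-6))/R(-8))² = (√(1/(-96) + (-6)²)/(-4 - 70*(-8) + 2*(-8)³ + 20*(-8)²))² = (√(-1/96 + 36)/(-4 + 560 + 2*(-512) + 20*64))² = (√(3455/96)/(-4 + 560 - 1024 + 1280))² = ((√20730/24)/812)² = ((√20730/24)*(1/812))² = (√20730/19488)² = 3455/63297024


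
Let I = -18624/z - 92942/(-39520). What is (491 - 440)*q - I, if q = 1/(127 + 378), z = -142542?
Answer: -112911734423/47413270320 ≈ -2.3814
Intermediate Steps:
q = 1/505 ≈ 0.0019802
I = 1165346587/469438320 (I = -18624/(-142542) - 92942/(-39520) = -18624*(-1/142542) - 92942*(-1/39520) = 3104/23757 + 46471/19760 = 1165346587/469438320 ≈ 2.4824)
(491 - 440)*q - I = (491 - 440)*(1/505) - 1*1165346587/469438320 = 51*(1/505) - 1165346587/469438320 = 51/505 - 1165346587/469438320 = -112911734423/47413270320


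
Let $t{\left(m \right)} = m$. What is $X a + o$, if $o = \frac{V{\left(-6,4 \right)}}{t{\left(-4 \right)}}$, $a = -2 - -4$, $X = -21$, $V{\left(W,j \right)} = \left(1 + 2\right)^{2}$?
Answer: $- \frac{177}{4} \approx -44.25$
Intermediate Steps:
$V{\left(W,j \right)} = 9$ ($V{\left(W,j \right)} = 3^{2} = 9$)
$a = 2$ ($a = -2 + 4 = 2$)
$o = - \frac{9}{4}$ ($o = \frac{9}{-4} = 9 \left(- \frac{1}{4}\right) = - \frac{9}{4} \approx -2.25$)
$X a + o = \left(-21\right) 2 - \frac{9}{4} = -42 - \frac{9}{4} = - \frac{177}{4}$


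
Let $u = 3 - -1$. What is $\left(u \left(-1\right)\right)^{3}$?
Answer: $-64$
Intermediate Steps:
$u = 4$ ($u = 3 + 1 = 4$)
$\left(u \left(-1\right)\right)^{3} = \left(4 \left(-1\right)\right)^{3} = \left(-4\right)^{3} = -64$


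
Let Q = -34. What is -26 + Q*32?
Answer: -1114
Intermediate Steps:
-26 + Q*32 = -26 - 34*32 = -26 - 1088 = -1114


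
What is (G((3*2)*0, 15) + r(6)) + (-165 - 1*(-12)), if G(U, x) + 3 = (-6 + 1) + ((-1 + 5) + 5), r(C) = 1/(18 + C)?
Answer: -3647/24 ≈ -151.96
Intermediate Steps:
G(U, x) = 1 (G(U, x) = -3 + ((-6 + 1) + ((-1 + 5) + 5)) = -3 + (-5 + (4 + 5)) = -3 + (-5 + 9) = -3 + 4 = 1)
(G((3*2)*0, 15) + r(6)) + (-165 - 1*(-12)) = (1 + 1/(18 + 6)) + (-165 - 1*(-12)) = (1 + 1/24) + (-165 + 12) = (1 + 1/24) - 153 = 25/24 - 153 = -3647/24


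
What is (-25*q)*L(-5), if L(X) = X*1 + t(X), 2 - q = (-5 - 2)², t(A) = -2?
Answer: -8225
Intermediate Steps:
q = -47 (q = 2 - (-5 - 2)² = 2 - 1*(-7)² = 2 - 1*49 = 2 - 49 = -47)
L(X) = -2 + X (L(X) = X*1 - 2 = X - 2 = -2 + X)
(-25*q)*L(-5) = (-25*(-47))*(-2 - 5) = 1175*(-7) = -8225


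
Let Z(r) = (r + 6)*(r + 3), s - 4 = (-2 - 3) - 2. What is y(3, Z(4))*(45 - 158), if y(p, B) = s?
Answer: 339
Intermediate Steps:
s = -3 (s = 4 + ((-2 - 3) - 2) = 4 + (-5 - 2) = 4 - 7 = -3)
Z(r) = (3 + r)*(6 + r) (Z(r) = (6 + r)*(3 + r) = (3 + r)*(6 + r))
y(p, B) = -3
y(3, Z(4))*(45 - 158) = -3*(45 - 158) = -3*(-113) = 339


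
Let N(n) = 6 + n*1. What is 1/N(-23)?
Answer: -1/17 ≈ -0.058824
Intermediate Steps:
N(n) = 6 + n
1/N(-23) = 1/(6 - 23) = 1/(-17) = -1/17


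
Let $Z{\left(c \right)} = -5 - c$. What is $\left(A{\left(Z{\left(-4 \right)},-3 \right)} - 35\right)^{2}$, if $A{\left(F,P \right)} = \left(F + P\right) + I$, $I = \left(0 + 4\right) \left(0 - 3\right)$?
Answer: $2601$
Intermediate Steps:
$I = -12$ ($I = 4 \left(-3\right) = -12$)
$A{\left(F,P \right)} = -12 + F + P$ ($A{\left(F,P \right)} = \left(F + P\right) - 12 = -12 + F + P$)
$\left(A{\left(Z{\left(-4 \right)},-3 \right)} - 35\right)^{2} = \left(\left(-12 - 1 - 3\right) - 35\right)^{2} = \left(-16 - 35\right)^{2} = \left(-51\right)^{2} = 2601$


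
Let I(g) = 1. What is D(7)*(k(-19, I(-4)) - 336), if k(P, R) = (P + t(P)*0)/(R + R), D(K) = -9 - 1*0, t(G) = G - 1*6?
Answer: 6219/2 ≈ 3109.5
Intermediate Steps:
t(G) = -6 + G (t(G) = G - 6 = -6 + G)
D(K) = -9 (D(K) = -9 + 0 = -9)
k(P, R) = P/(2*R) (k(P, R) = (P + (-6 + P)*0)/(R + R) = (P + 0)/((2*R)) = P*(1/(2*R)) = P/(2*R))
D(7)*(k(-19, I(-4)) - 336) = -9*((½)*(-19)/1 - 336) = -9*((½)*(-19)*1 - 336) = -9*(-19/2 - 336) = -9*(-691/2) = 6219/2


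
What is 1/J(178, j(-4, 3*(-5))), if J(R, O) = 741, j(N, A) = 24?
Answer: 1/741 ≈ 0.0013495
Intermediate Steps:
1/J(178, j(-4, 3*(-5))) = 1/741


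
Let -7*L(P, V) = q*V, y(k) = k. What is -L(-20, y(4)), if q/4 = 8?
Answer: 128/7 ≈ 18.286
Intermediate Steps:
q = 32 (q = 4*8 = 32)
L(P, V) = -32*V/7
-L(-20, y(4)) = -(-32)*4/7 = -1*(-128/7) = 128/7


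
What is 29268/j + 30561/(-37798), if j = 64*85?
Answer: 117502503/25702640 ≈ 4.5716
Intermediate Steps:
j = 5440
29268/j + 30561/(-37798) = 29268/5440 + 30561/(-37798) = 29268*(1/5440) + 30561*(-1/37798) = 7317/1360 - 30561/37798 = 117502503/25702640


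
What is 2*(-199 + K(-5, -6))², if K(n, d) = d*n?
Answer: 57122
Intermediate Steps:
2*(-199 + K(-5, -6))² = 2*(-199 - 6*(-5))² = 2*(-199 + 30)² = 2*(-169)² = 2*28561 = 57122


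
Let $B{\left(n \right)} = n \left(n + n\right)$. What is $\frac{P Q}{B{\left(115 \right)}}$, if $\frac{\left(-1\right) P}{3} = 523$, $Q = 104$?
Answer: $- \frac{81588}{13225} \approx -6.1692$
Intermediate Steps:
$P = -1569$ ($P = \left(-3\right) 523 = -1569$)
$B{\left(n \right)} = 2 n^{2}$ ($B{\left(n \right)} = n 2 n = 2 n^{2}$)
$\frac{P Q}{B{\left(115 \right)}} = \frac{\left(-1569\right) 104}{2 \cdot 115^{2}} = - \frac{163176}{2 \cdot 13225} = - \frac{163176}{26450} = \left(-163176\right) \frac{1}{26450} = - \frac{81588}{13225}$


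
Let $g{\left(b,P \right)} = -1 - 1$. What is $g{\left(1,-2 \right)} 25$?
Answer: $-50$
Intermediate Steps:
$g{\left(b,P \right)} = -2$ ($g{\left(b,P \right)} = -1 - 1 = -2$)
$g{\left(1,-2 \right)} 25 = \left(-2\right) 25 = -50$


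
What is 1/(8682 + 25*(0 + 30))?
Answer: 1/9432 ≈ 0.00010602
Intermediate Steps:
1/(8682 + 25*(0 + 30)) = 1/(8682 + 25*30) = 1/(8682 + 750) = 1/9432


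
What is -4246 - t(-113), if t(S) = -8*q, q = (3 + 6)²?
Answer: -3598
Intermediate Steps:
q = 81 (q = 9² = 81)
t(S) = -648 (t(S) = -8*81 = -648)
-4246 - t(-113) = -4246 - 1*(-648) = -4246 + 648 = -3598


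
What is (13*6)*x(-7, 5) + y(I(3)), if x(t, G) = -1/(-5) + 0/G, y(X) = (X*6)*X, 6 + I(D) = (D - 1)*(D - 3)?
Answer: 1158/5 ≈ 231.60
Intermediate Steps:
I(D) = -6 + (-1 + D)*(-3 + D) (I(D) = -6 + (D - 1)*(D - 3) = -6 + (-1 + D)*(-3 + D))
y(X) = 6*X² (y(X) = (6*X)*X = 6*X²)
x(t, G) = ⅕ (x(t, G) = -1*(-⅕) + 0 = ⅕ + 0 = ⅕)
(13*6)*x(-7, 5) + y(I(3)) = (13*6)*(⅕) + 6*(-3 + 3² - 4*3)² = 78*(⅕) + 6*(-3 + 9 - 12)² = 78/5 + 6*(-6)² = 78/5 + 6*36 = 78/5 + 216 = 1158/5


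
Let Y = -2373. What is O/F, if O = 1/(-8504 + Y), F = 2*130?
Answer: -1/2828020 ≈ -3.5360e-7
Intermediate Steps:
F = 260
O = -1/10877 (O = 1/(-8504 - 2373) = 1/(-10877) = -1/10877 ≈ -9.1937e-5)
O/F = -1/10877/260 = -1/10877*1/260 = -1/2828020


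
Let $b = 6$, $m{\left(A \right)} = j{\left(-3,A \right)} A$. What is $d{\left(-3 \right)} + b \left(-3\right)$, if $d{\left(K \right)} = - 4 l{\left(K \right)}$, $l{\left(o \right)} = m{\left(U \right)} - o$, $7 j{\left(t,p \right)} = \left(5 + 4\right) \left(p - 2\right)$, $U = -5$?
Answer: $-210$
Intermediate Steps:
$j{\left(t,p \right)} = - \frac{18}{7} + \frac{9 p}{7}$ ($j{\left(t,p \right)} = \frac{\left(5 + 4\right) \left(p - 2\right)}{7} = \frac{9 \left(-2 + p\right)}{7} = \frac{-18 + 9 p}{7} = - \frac{18}{7} + \frac{9 p}{7}$)
$m{\left(A \right)} = A \left(- \frac{18}{7} + \frac{9 A}{7}\right)$ ($m{\left(A \right)} = \left(- \frac{18}{7} + \frac{9 A}{7}\right) A = A \left(- \frac{18}{7} + \frac{9 A}{7}\right)$)
$l{\left(o \right)} = 45 - o$ ($l{\left(o \right)} = \frac{9}{7} \left(-5\right) \left(-2 - 5\right) - o = \frac{9}{7} \left(-5\right) \left(-7\right) - o = 45 - o$)
$d{\left(K \right)} = -180 + 4 K$ ($d{\left(K \right)} = - 4 \left(45 - K\right) = -180 + 4 K$)
$d{\left(-3 \right)} + b \left(-3\right) = \left(-180 + 4 \left(-3\right)\right) + 6 \left(-3\right) = \left(-180 - 12\right) - 18 = -192 - 18 = -210$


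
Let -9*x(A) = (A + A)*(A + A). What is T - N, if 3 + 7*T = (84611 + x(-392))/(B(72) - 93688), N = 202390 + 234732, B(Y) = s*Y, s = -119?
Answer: -2815998783371/6442128 ≈ -4.3712e+5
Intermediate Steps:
B(Y) = -119*Y
x(A) = -4*A**2/9 (x(A) = -(A + A)*(A + A)/9 = -2*A*2*A/9 = -4*A**2/9)
N = 437122
T = -2907755/6442128 (T = -3/7 + ((84611 - 4/9*(-392)**2)/(-119*72 - 93688))/7 = -3/7 + ((84611 - 4/9*153664)/(-8568 - 93688))/7 = -3/7 + ((84611 - 614656/9)/(-102256))/7 = -3/7 + ((146843/9)*(-1/102256))/7 = -3/7 + (1/7)*(-146843/920304) = -3/7 - 146843/6442128 = -2907755/6442128 ≈ -0.45137)
T - N = -2907755/6442128 - 1*437122 = -2907755/6442128 - 437122 = -2815998783371/6442128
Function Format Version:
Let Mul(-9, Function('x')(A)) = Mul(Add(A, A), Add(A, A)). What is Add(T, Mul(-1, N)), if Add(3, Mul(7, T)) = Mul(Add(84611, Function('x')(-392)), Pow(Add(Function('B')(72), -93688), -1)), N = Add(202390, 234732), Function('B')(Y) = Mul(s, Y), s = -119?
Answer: Rational(-2815998783371, 6442128) ≈ -4.3712e+5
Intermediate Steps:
Function('B')(Y) = Mul(-119, Y)
Function('x')(A) = Mul(Rational(-4, 9), Pow(A, 2)) (Function('x')(A) = Mul(Rational(-1, 9), Mul(Add(A, A), Add(A, A))) = Mul(Rational(-1, 9), Mul(Mul(2, A), Mul(2, A))) = Mul(Rational(-1, 9), Mul(4, Pow(A, 2))) = Mul(Rational(-4, 9), Pow(A, 2)))
N = 437122
T = Rational(-2907755, 6442128) (T = Add(Rational(-3, 7), Mul(Rational(1, 7), Mul(Add(84611, Mul(Rational(-4, 9), Pow(-392, 2))), Pow(Add(Mul(-119, 72), -93688), -1)))) = Add(Rational(-3, 7), Mul(Rational(1, 7), Mul(Add(84611, Mul(Rational(-4, 9), 153664)), Pow(Add(-8568, -93688), -1)))) = Add(Rational(-3, 7), Mul(Rational(1, 7), Mul(Add(84611, Rational(-614656, 9)), Pow(-102256, -1)))) = Add(Rational(-3, 7), Mul(Rational(1, 7), Mul(Rational(146843, 9), Rational(-1, 102256)))) = Add(Rational(-3, 7), Mul(Rational(1, 7), Rational(-146843, 920304))) = Add(Rational(-3, 7), Rational(-146843, 6442128)) = Rational(-2907755, 6442128) ≈ -0.45137)
Add(T, Mul(-1, N)) = Add(Rational(-2907755, 6442128), Mul(-1, 437122)) = Add(Rational(-2907755, 6442128), -437122) = Rational(-2815998783371, 6442128)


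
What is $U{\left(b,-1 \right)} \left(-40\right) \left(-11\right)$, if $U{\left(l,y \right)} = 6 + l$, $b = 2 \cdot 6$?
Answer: $7920$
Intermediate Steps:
$b = 12$
$U{\left(b,-1 \right)} \left(-40\right) \left(-11\right) = \left(6 + 12\right) \left(-40\right) \left(-11\right) = 18 \left(-40\right) \left(-11\right) = \left(-720\right) \left(-11\right) = 7920$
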